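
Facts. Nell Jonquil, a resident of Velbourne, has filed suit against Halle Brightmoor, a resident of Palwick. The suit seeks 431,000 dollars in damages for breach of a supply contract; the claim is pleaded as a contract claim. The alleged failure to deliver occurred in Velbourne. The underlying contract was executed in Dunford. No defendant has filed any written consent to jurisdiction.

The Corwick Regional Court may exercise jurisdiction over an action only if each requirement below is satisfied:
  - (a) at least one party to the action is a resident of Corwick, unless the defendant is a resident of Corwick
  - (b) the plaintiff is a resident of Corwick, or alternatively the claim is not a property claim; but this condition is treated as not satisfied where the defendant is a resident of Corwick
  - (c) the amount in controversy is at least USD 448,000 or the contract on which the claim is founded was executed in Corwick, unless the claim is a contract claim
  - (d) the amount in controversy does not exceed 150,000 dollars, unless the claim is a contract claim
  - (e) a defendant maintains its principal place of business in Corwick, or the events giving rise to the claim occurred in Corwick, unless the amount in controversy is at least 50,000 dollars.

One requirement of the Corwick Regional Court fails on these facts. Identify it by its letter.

(a)

The Corwick Regional Court:
  (a) No party resides in Corwick. Nor does the 'unless' clause help: the defendant resides in Palwick, not Corwick. Not satisfied.
  (b) The claim is a contract claim, not a property claim — that alternative is enough. The carve-out does not apply: the defendant resides in Palwick, not Corwick. Condition met.
  (c) The amount in controversy is 431,000 dollars, below the $448,000 floor; the contract was executed in Dunford, not Corwick — every alternative fails. However, the claim is a contract claim, so the 'unless' proviso supplies this condition. Condition met.
  (d) The amount in controversy is USD 431,000, above the 150,000 dollars ceiling. The proviso rescues it, though: the claim is a contract claim. Satisfied.
  (e) No defendant is a corporation; the operative events occurred in Velbourne, not Corwick — no alternative holds. But the amount in controversy is 431,000 dollars, which meets the USD 50,000 floor, and the 'unless' clause therefore excuses the requirement. Condition met.
Only condition (a) fails.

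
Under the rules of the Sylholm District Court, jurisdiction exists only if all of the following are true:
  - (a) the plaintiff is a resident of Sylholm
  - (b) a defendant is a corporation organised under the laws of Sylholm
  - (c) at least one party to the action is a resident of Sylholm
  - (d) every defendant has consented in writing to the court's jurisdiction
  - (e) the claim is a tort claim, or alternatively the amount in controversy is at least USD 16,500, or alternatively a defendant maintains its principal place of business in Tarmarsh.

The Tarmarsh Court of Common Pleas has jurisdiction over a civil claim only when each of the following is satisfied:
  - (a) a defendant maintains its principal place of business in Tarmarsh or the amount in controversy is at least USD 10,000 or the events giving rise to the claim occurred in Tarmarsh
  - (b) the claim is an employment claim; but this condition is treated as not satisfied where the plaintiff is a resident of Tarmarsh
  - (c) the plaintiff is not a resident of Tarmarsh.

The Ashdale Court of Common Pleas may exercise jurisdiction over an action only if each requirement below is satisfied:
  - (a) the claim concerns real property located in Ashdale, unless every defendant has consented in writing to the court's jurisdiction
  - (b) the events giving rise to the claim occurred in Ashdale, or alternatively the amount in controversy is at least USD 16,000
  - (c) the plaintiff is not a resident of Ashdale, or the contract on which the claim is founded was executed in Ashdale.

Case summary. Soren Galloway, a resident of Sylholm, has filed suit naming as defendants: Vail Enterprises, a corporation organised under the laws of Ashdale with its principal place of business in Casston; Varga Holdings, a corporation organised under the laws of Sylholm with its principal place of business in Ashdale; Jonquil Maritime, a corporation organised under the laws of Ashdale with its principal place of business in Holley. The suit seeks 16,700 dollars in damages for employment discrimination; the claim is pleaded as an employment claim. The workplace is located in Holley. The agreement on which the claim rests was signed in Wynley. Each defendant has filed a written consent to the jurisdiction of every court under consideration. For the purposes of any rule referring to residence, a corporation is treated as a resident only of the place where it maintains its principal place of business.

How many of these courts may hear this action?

The Sylholm District Court:
  (a) The plaintiff resides in Sylholm. Condition met.
  (b) Varga Holdings is organised under the laws of Sylholm. Met.
  (c) Soren Galloway resides in Sylholm. Condition met.
  (d) Every defendant has filed written consent. Condition met.
  (e) The amount in controversy is $16,700, which meets the USD 16,500 floor — that alternative is enough. Satisfied.
  → The court has jurisdiction.
The Tarmarsh Court of Common Pleas:
  (a) The amount in controversy is 16,700 dollars, which meets the $10,000 floor, which satisfies one of the alternatives. Satisfied.
  (b) The claim is an employment claim. The carve-out does not apply: the plaintiff resides in Sylholm, not Tarmarsh. Satisfied.
  (c) The plaintiff resides in Sylholm, which is not Tarmarsh. Satisfied.
  → Jurisdiction lies.
The Ashdale Court of Common Pleas:
  (a) The claim does not concern real property. The proviso rescues it, though: every defendant has filed written consent. Met.
  (b) The amount in controversy is 16,700 dollars, which meets the 16,000 dollars floor, which satisfies one of the alternatives. Condition met.
  (c) The plaintiff resides in Sylholm, which is not Ashdale, so this disjunct is met. Met.
  → The court has jurisdiction.
Courts with jurisdiction: the Sylholm District Court, the Tarmarsh Court of Common Pleas, the Ashdale Court of Common Pleas — 3 in total.

3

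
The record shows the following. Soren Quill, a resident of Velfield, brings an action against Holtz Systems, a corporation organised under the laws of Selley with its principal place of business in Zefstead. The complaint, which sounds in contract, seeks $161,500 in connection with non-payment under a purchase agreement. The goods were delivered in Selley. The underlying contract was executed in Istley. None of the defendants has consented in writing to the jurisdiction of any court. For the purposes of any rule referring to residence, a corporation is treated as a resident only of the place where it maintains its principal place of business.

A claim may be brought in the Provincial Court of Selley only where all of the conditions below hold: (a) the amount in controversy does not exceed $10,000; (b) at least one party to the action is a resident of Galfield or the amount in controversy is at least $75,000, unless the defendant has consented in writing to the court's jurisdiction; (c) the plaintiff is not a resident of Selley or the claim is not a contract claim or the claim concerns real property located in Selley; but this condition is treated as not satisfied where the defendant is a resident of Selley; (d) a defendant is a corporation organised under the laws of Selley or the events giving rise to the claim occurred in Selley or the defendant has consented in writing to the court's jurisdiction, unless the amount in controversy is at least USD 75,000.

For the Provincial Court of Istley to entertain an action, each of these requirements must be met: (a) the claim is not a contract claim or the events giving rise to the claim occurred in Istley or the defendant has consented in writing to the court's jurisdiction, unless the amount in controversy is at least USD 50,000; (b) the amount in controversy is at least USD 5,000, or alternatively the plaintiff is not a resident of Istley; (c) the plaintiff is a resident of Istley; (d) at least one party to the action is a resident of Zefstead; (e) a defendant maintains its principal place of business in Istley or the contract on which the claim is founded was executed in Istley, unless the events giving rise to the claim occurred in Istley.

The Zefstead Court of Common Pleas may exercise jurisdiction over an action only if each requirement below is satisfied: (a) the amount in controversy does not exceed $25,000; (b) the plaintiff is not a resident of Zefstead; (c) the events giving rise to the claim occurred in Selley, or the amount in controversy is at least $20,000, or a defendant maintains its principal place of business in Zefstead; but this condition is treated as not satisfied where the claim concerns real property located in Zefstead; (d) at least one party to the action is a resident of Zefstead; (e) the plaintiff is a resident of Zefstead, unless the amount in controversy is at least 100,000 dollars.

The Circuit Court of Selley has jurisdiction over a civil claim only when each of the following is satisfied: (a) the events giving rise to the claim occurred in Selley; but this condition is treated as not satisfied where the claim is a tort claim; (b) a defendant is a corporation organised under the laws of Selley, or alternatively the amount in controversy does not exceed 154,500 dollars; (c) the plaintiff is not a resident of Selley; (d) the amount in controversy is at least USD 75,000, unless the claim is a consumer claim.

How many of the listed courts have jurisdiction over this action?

1

The Provincial Court of Selley:
  (a) The amount in controversy is $161,500, above the 10,000 dollars ceiling. Condition not met.
  (b) The amount in controversy is 161,500 dollars, which meets the $75,000 floor, so one alternative holds. Satisfied.
  (c) The plaintiff resides in Velfield, which is not Selley, which satisfies one of the alternatives. And the carve-out is inapplicable — the defendant resides in Zefstead, not Selley. Met.
  (d) Holtz Systems is organised under the laws of Selley, which satisfies one of the alternatives. Condition met.
  → No jurisdiction.
The Provincial Court of Istley:
  (a) The claim is a contract claim; the operative events occurred in Selley, not Istley; no such written consent has been filed — every alternative fails. But the amount in controversy is $161,500, which meets the USD 50,000 floor, and the 'unless' clause therefore excuses the requirement. Satisfied.
  (b) The amount in controversy is USD 161,500, which meets the 5,000 dollars floor, so this disjunct is met. Satisfied.
  (c) The plaintiff resides in Velfield, not Istley. Not satisfied.
  (d) Holtz Systems resides in Zefstead. Condition met.
  (e) The contract was executed in Istley — that alternative is enough. Met.
  → The court lacks jurisdiction.
The Zefstead Court of Common Pleas:
  (a) The amount in controversy is 161,500 dollars, above the 25,000 dollars ceiling. Not satisfied.
  (b) The plaintiff resides in Velfield, which is not Zefstead. Met.
  (c) The operative events occurred in Selley, so one alternative holds. The exception is not triggered, since the claim does not concern real property. Met.
  (d) Holtz Systems resides in Zefstead. Met.
  (e) The plaintiff resides in Velfield, not Zefstead. But the amount in controversy is USD 161,500, which meets the 100,000 dollars floor, and the 'unless' clause therefore excuses the requirement. Condition met.
  → At least one condition fails; no jurisdiction.
The Circuit Court of Selley:
  (a) The operative events occurred in Selley. The carve-out does not apply: the claim is a contract claim, not a tort claim. Satisfied.
  (b) Holtz Systems is organised under the laws of Selley, so this disjunct is met. Satisfied.
  (c) The plaintiff resides in Velfield, which is not Selley. Condition met.
  (d) The amount in controversy is USD 161,500, which meets the 75,000 dollars floor. Condition met.
  → Every requirement is satisfied — jurisdiction.
Courts with jurisdiction: the Circuit Court of Selley — 1 in total.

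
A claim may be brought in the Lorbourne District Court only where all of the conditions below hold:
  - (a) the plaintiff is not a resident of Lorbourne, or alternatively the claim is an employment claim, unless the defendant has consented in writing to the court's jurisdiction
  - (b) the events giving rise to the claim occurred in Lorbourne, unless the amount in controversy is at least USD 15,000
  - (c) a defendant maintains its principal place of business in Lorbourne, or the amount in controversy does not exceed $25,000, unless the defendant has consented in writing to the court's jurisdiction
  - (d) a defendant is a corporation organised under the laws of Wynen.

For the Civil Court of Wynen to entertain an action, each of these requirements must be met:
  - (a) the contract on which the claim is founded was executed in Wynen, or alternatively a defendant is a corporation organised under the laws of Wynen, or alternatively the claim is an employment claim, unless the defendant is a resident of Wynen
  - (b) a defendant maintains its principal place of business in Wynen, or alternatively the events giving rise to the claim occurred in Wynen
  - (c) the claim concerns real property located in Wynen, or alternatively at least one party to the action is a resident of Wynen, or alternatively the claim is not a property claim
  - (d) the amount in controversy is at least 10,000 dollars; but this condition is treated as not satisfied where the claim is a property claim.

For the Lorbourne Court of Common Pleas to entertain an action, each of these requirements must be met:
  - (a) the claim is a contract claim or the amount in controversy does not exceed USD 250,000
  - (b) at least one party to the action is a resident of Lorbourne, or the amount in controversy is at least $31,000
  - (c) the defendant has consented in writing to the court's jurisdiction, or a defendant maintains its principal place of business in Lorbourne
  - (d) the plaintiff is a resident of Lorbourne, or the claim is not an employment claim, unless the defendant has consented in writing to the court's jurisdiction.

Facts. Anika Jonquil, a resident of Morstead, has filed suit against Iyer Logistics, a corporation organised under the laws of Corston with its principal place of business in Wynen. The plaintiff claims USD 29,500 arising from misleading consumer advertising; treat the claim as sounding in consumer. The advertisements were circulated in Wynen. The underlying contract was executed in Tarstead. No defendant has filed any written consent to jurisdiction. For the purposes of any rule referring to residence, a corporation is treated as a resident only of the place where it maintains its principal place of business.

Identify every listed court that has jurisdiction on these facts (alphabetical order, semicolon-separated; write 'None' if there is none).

the Civil Court of Wynen

The Lorbourne District Court:
  (a) The plaintiff resides in Morstead, which is not Lorbourne, so this disjunct is met. Satisfied.
  (b) The operative events occurred in Wynen, not Lorbourne. However, the amount in controversy is 29,500 dollars, which meets the 15,000 dollars floor, so the 'unless' proviso supplies this condition. Condition met.
  (c) The corporate defendant(s) have their principal place of business in Wynen, not Lorbourne; the amount in controversy is $29,500, above the $25,000 ceiling — every alternative fails. The proviso offers no rescue either, since no such written consent has been filed. Not met.
  (d) The corporate defendant(s) are organised in Corston, not Wynen. Condition not met.
  → At least one condition fails; no jurisdiction.
The Civil Court of Wynen:
  (a) The contract was executed in Tarstead, not Wynen; the corporate defendant(s) are organised in Corston, not Wynen; the claim is a consumer claim, not an employment claim — every alternative fails. But the defendant resides in Wynen, and the 'unless' clause therefore excuses the requirement. Met.
  (b) Iyer Logistics has its principal place of business in Wynen — that alternative is enough. Satisfied.
  (c) Iyer Logistics resides in Wynen, which satisfies one of the alternatives. Condition met.
  (d) The amount in controversy is USD 29,500, which meets the 10,000 dollars floor. The exception is not triggered, since the claim is a consumer claim, not a property claim. Met.
  → Jurisdiction lies.
The Lorbourne Court of Common Pleas:
  (a) The amount in controversy is USD 29,500, within the 250,000 dollars ceiling, so this disjunct is met. Satisfied.
  (b) No party resides in Lorbourne; the amount in controversy is USD 29,500, below the USD 31,000 floor — none of the alternatives is met. Not satisfied.
  (c) No such written consent has been filed; the corporate defendant(s) have their principal place of business in Wynen, not Lorbourne — no alternative holds. Not satisfied.
  (d) The claim is a consumer claim, not an employment claim, so one alternative holds. Satisfied.
  → The court lacks jurisdiction.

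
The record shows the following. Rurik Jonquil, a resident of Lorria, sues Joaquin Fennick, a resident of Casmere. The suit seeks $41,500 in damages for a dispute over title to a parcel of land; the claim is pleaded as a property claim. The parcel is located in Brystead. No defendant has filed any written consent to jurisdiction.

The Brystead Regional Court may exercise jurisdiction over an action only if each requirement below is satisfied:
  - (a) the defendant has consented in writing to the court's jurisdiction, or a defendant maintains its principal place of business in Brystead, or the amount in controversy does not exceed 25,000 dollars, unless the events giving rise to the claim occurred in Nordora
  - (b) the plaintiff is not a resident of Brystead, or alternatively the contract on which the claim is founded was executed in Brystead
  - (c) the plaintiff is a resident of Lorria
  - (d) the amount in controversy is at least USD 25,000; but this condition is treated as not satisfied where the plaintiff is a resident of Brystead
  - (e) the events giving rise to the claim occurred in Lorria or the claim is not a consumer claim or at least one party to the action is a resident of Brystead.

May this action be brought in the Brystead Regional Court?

The Brystead Regional Court:
  (a) No such written consent has been filed; no defendant is a corporation; the amount in controversy is USD 41,500, above the $25,000 ceiling — no alternative holds. The proviso offers no rescue either, since the operative events occurred in Brystead, not Nordora. Not met.
  (b) The plaintiff resides in Lorria, which is not Brystead — that alternative is enough. Met.
  (c) The plaintiff resides in Lorria. Condition met.
  (d) The amount in controversy is USD 41,500, which meets the 25,000 dollars floor. The exception is not triggered, since the plaintiff resides in Lorria, not Brystead. Met.
  (e) The claim is a property claim, not a consumer claim, so this disjunct is met. Met.
  → At least one condition fails; no jurisdiction.

No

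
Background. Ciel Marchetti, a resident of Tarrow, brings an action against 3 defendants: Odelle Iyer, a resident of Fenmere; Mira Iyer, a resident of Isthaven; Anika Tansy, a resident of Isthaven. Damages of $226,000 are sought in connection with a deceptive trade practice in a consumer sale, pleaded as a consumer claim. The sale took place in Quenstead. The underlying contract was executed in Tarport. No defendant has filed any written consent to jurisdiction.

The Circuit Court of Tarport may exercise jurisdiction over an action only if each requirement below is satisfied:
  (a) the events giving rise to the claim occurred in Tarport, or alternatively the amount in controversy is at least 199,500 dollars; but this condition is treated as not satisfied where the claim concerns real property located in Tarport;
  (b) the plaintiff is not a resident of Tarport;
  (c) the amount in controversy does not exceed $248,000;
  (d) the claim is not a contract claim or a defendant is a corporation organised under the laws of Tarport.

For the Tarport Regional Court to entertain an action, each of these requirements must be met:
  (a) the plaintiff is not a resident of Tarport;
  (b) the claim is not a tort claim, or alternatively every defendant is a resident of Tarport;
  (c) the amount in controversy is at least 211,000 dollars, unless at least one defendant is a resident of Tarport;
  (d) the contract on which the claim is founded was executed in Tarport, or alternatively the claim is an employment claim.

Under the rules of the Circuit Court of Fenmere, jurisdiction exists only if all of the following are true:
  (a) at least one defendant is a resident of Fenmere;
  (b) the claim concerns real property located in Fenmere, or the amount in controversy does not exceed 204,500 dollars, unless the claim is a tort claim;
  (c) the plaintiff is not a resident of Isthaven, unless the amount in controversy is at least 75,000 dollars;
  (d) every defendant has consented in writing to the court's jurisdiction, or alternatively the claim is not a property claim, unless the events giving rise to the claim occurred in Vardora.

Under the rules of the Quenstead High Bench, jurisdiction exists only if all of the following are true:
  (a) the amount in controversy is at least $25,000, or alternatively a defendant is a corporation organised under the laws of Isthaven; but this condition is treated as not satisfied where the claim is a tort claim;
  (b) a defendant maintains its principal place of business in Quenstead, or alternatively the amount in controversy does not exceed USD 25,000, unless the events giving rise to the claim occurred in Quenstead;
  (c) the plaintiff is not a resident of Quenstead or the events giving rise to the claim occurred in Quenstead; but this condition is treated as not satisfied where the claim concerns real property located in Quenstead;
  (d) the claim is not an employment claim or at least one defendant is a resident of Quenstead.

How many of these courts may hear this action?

3

The Circuit Court of Tarport:
  (a) The amount in controversy is $226,000, which meets the $199,500 floor, which satisfies one of the alternatives. The exception is not triggered, since the claim does not concern real property. Condition met.
  (b) The plaintiff resides in Tarrow, which is not Tarport. Met.
  (c) The amount in controversy is $226,000, within the USD 248,000 ceiling. Satisfied.
  (d) The claim is a consumer claim, not a contract claim, so this disjunct is met. Condition met.
  → All conditions met; jurisdiction exists.
The Tarport Regional Court:
  (a) The plaintiff resides in Tarrow, which is not Tarport. Met.
  (b) The claim is a consumer claim, not a tort claim, so one alternative holds. Met.
  (c) The amount in controversy is $226,000, which meets the USD 211,000 floor. Met.
  (d) The contract was executed in Tarport, which satisfies one of the alternatives. Met.
  → Jurisdiction lies.
The Circuit Court of Fenmere:
  (a) Odelle Iyer resides in Fenmere. Met.
  (b) The claim does not concern real property; the amount in controversy is USD 226,000, above the $204,500 ceiling — none of the alternatives is met. The proviso offers no rescue either, since the claim is a consumer claim, not a tort claim. Fails.
  (c) The plaintiff resides in Tarrow, which is not Isthaven. Satisfied.
  (d) The claim is a consumer claim, not a property claim, so this disjunct is met. Satisfied.
  → No jurisdiction.
The Quenstead High Bench:
  (a) The amount in controversy is 226,000 dollars, which meets the USD 25,000 floor — that alternative is enough. And the carve-out is inapplicable — the claim is a consumer claim, not a tort claim. Met.
  (b) No defendant is a corporation; the amount in controversy is $226,000, above the 25,000 dollars ceiling — none of the alternatives is met. However, the operative events occurred in Quenstead, so the 'unless' proviso supplies this condition. Condition met.
  (c) The plaintiff resides in Tarrow, which is not Quenstead, so one alternative holds. The exception is not triggered, since the claim does not concern real property. Met.
  (d) The claim is a consumer claim, not an employment claim, so one alternative holds. Condition met.
  → All conditions met; jurisdiction exists.
Courts with jurisdiction: the Circuit Court of Tarport, the Tarport Regional Court, the Quenstead High Bench — 3 in total.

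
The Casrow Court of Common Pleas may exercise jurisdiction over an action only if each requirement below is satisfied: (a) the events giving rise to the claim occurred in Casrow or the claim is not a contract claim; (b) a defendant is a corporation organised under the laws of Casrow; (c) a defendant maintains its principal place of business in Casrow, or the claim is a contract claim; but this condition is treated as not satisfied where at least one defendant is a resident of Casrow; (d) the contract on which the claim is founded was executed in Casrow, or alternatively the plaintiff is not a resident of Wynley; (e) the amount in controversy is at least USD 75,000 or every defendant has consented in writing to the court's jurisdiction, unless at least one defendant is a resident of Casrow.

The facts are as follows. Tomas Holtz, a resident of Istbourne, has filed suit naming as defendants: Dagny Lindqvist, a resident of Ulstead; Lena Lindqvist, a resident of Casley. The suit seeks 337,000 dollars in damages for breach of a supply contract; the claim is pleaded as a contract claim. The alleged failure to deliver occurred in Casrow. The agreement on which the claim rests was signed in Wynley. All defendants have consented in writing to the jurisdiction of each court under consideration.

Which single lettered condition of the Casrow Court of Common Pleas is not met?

The Casrow Court of Common Pleas:
  (a) The operative events occurred in Casrow, so one alternative holds. Met.
  (b) No defendant is a corporation. Not met.
  (c) The claim is a contract claim, so one alternative holds. The exception is not triggered, since no defendant resides in Casrow (they reside in Ulstead, Casley). Satisfied.
  (d) The plaintiff resides in Istbourne, which is not Wynley, which satisfies one of the alternatives. Met.
  (e) The amount in controversy is USD 337,000, which meets the $75,000 floor, which satisfies one of the alternatives. Met.
Only condition (b) fails.

(b)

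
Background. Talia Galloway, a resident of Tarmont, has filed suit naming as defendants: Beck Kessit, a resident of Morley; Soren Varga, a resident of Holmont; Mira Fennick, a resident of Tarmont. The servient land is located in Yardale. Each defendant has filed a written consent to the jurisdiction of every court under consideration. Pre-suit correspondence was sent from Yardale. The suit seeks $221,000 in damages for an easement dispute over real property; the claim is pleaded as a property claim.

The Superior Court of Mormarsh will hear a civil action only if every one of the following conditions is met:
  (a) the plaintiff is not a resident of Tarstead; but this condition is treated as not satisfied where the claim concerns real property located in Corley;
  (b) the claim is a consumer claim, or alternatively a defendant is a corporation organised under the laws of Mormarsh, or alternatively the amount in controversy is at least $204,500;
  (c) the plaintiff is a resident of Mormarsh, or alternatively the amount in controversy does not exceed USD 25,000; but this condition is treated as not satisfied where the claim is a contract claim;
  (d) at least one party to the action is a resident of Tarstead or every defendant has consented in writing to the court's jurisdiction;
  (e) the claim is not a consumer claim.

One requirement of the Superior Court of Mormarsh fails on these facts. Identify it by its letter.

(c)

The Superior Court of Mormarsh:
  (a) The plaintiff resides in Tarmont, which is not Tarstead. The exception is not triggered, since the property lies in Yardale, not Corley. Satisfied.
  (b) The amount in controversy is 221,000 dollars, which meets the 204,500 dollars floor — that alternative is enough. Met.
  (c) The plaintiff resides in Tarmont, not Mormarsh; the amount in controversy is $221,000, above the $25,000 ceiling — none of the alternatives is met. Fails.
  (d) Every defendant has filed written consent — that alternative is enough. Met.
  (e) The claim is a property claim, not a consumer claim. Satisfied.
Only condition (c) fails.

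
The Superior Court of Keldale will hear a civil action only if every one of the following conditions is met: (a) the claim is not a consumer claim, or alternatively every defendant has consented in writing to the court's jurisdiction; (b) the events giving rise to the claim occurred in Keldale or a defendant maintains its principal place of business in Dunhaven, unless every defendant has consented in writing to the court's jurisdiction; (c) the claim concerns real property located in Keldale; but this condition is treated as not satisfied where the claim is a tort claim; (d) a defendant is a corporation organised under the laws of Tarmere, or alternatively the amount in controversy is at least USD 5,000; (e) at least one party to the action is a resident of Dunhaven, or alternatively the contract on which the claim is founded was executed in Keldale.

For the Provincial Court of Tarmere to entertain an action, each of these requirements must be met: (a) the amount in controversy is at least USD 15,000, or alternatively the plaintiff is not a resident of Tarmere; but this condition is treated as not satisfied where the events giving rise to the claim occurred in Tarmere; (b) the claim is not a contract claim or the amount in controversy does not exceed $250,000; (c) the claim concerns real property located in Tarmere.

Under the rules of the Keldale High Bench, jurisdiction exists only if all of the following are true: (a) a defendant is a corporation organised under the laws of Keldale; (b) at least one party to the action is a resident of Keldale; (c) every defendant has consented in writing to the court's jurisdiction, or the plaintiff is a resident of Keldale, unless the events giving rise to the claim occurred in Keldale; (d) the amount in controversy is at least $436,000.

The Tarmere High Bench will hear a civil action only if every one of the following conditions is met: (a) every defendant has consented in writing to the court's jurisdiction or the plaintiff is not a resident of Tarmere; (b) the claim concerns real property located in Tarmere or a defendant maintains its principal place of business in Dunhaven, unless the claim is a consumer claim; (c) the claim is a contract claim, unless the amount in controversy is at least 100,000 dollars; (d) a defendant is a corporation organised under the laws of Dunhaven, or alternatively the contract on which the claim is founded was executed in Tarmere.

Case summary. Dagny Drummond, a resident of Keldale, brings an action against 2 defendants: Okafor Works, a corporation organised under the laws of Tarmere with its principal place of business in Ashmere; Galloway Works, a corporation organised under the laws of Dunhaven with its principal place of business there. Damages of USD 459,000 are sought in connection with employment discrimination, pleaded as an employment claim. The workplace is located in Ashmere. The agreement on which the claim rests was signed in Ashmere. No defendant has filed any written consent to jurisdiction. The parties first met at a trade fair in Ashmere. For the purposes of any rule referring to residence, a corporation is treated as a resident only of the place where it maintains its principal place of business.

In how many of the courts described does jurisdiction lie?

The Superior Court of Keldale:
  (a) The claim is an employment claim, not a consumer claim, so this disjunct is met. Met.
  (b) Galloway Works has its principal place of business in Dunhaven, so one alternative holds. Satisfied.
  (c) The claim does not concern real property. Not met.
  (d) Okafor Works is organised under the laws of Tarmere — that alternative is enough. Satisfied.
  (e) Galloway Works resides in Dunhaven, which satisfies one of the alternatives. Condition met.
  → No jurisdiction.
The Provincial Court of Tarmere:
  (a) The amount in controversy is $459,000, which meets the $15,000 floor, which satisfies one of the alternatives. The carve-out does not apply: the operative events occurred in Ashmere, not Tarmere. Met.
  (b) The claim is an employment claim, not a contract claim, so this disjunct is met. Satisfied.
  (c) The claim does not concern real property. Condition not met.
  → The court lacks jurisdiction.
The Keldale High Bench:
  (a) The corporate defendant(s) are organised in Dunhaven, Tarmere, not Keldale. Fails.
  (b) Dagny Drummond resides in Keldale. Condition met.
  (c) The plaintiff resides in Keldale, so one alternative holds. Satisfied.
  (d) The amount in controversy is $459,000, which meets the 436,000 dollars floor. Condition met.
  → Not every requirement is met — no jurisdiction.
The Tarmere High Bench:
  (a) The plaintiff resides in Keldale, which is not Tarmere, so this disjunct is met. Met.
  (b) Galloway Works has its principal place of business in Dunhaven, so this disjunct is met. Condition met.
  (c) The claim is an employment claim, not a contract claim. But the amount in controversy is $459,000, which meets the 100,000 dollars floor, and the 'unless' clause therefore excuses the requirement. Satisfied.
  (d) Galloway Works is organised under the laws of Dunhaven — that alternative is enough. Satisfied.
  → Jurisdiction lies.
Courts with jurisdiction: the Tarmere High Bench — 1 in total.

1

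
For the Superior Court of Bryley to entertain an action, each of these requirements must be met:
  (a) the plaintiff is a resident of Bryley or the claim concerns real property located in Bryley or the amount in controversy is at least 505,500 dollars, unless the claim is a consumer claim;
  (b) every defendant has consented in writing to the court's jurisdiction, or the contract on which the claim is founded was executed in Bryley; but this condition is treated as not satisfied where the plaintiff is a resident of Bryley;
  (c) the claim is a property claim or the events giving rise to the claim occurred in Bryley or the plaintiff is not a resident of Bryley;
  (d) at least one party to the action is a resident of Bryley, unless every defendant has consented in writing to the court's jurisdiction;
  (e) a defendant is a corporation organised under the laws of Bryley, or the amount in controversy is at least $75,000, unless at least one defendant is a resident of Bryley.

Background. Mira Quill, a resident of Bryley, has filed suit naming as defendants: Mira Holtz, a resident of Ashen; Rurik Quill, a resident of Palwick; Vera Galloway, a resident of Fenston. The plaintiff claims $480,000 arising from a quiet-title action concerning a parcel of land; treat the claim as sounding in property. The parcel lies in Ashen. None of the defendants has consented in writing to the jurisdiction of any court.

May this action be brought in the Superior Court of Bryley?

The Superior Court of Bryley:
  (a) The plaintiff resides in Bryley — that alternative is enough. Satisfied.
  (b) No such written consent has been filed; no contract (and hence no place of execution) is alleged — no alternative holds. Not satisfied.
  (c) The claim is a property claim, so this disjunct is met. Satisfied.
  (d) Mira Quill resides in Bryley. Condition met.
  (e) The amount in controversy is 480,000 dollars, which meets the 75,000 dollars floor — that alternative is enough. Condition met.
  → The court lacks jurisdiction.

No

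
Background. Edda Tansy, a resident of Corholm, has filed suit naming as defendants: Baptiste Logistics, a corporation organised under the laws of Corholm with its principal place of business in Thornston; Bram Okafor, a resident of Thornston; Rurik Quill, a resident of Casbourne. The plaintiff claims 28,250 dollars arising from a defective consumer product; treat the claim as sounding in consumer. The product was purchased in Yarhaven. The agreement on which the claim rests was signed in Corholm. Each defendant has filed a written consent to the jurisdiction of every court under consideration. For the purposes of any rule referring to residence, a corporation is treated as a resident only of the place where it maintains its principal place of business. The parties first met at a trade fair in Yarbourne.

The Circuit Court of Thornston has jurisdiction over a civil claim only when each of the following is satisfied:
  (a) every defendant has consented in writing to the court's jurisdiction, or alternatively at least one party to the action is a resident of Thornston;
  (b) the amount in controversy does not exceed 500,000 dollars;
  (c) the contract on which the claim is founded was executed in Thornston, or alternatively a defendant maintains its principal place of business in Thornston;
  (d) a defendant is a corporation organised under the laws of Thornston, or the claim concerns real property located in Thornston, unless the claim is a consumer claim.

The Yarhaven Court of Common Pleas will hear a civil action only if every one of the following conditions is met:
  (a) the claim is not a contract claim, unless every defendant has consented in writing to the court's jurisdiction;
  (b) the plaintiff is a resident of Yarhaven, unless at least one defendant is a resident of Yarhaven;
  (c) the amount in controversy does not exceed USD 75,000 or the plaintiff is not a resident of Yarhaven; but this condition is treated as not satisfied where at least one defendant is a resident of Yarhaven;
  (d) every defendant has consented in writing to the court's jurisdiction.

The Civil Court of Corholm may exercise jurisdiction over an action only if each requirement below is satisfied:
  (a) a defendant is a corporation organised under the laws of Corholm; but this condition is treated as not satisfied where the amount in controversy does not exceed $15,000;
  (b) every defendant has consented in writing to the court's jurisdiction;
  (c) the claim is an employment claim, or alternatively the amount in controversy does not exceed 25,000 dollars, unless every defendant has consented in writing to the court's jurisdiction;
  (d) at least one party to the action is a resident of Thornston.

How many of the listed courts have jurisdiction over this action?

The Circuit Court of Thornston:
  (a) Every defendant has filed written consent, which satisfies one of the alternatives. Satisfied.
  (b) The amount in controversy is $28,250, within the USD 500,000 ceiling. Condition met.
  (c) Baptiste Logistics has its principal place of business in Thornston, so one alternative holds. Met.
  (d) The corporate defendant(s) are organised in Corholm, not Thornston; the claim does not concern real property — none of the alternatives is met. However, the claim is a consumer claim, so the 'unless' proviso supplies this condition. Met.
  → Jurisdiction lies.
The Yarhaven Court of Common Pleas:
  (a) The claim is a consumer claim, not a contract claim. Satisfied.
  (b) The plaintiff resides in Corholm, not Yarhaven. Nor does the 'unless' clause help: no defendant resides in Yarhaven (they reside in Thornston, Thornston, Casbourne). Fails.
  (c) The amount in controversy is 28,250 dollars, within the USD 75,000 ceiling, so this disjunct is met. The exception is not triggered, since no defendant resides in Yarhaven (they reside in Thornston, Thornston, Casbourne). Condition met.
  (d) Every defendant has filed written consent. Met.
  → At least one condition fails; no jurisdiction.
The Civil Court of Corholm:
  (a) Baptiste Logistics is organised under the laws of Corholm. The carve-out does not apply: the amount in controversy is 28,250 dollars, above the $15,000 ceiling. Condition met.
  (b) Every defendant has filed written consent. Met.
  (c) The claim is a consumer claim, not an employment claim; the amount in controversy is $28,250, above the 25,000 dollars ceiling — none of the alternatives is met. But every defendant has filed written consent, and the 'unless' clause therefore excuses the requirement. Satisfied.
  (d) Baptiste Logistics resides in Thornston. Met.
  → Every requirement is satisfied — jurisdiction.
Courts with jurisdiction: the Circuit Court of Thornston, the Civil Court of Corholm — 2 in total.

2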